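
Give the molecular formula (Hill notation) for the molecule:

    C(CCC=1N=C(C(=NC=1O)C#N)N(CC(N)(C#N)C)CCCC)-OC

C17H26N6O2

Heavy atoms from the SMILES: 17 C, 6 N, 2 O.
Implicit hydrogens by atom environment:
  7 × C: 2 H each → 14
  4 × C (aromatic): no H
  3 × C: 3 H each → 9
  3 × C: no H
  3 × N: no H
  2 × N (aromatic): no H
  1 × N: 2 H
  1 × O: 1 H
  1 × O: no H
  Total hydrogens = 26.
Molecular formula: C17H26N6O2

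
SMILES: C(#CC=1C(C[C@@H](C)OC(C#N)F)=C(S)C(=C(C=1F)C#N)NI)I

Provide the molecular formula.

Heavy atoms from the SMILES: 14 C, 2 F, 2 I, 3 N, 1 O, 1 S.
Implicit hydrogens by atom environment:
  6 × C (aromatic): no H
  4 × C: no H
  2 × C: 1 H each → 2
  2 × F: no H
  2 × I: no H
  2 × N: no H
  1 × C: 3 H
  1 × C: 2 H
  1 × N: 1 H
  1 × O: no H
  1 × S: 1 H
  Total hydrogens = 9.
Molecular formula: C14H9F2I2N3OS

C14H9F2I2N3OS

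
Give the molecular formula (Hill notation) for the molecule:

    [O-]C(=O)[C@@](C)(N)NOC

C4H9N2O3-

Heavy atoms from the SMILES: 4 C, 2 N, 3 O.
Implicit hydrogens by atom environment:
  2 × C: 3 H each → 6
  2 × C: no H
  2 × O: no H
  1 × N: 2 H
  1 × N: 1 H
  1 × O (charge -1): no H
  Total hydrogens = 9.
Net charge -1.
Molecular formula: C4H9N2O3-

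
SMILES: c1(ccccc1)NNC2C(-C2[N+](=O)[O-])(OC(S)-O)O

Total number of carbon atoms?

10

The symbol for carbon appears 10 times in the SMILES. Lowercase c denotes aromatic carbon and counts toward C.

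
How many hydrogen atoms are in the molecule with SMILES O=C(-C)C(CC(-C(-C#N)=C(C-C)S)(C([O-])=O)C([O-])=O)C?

Hydrogens are implicit in SMILES; fill each atom to its normal valence:
  7 × C: no H
  3 × C: 3 H each → 9
  3 × O: no H
  2 × C: 2 H each → 4
  2 × O (charge -1): no H
  1 × C: 1 H
  1 × N: no H
  1 × S: 1 H
  Total hydrogens = 15.

15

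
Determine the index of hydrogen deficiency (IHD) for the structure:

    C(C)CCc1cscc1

3

Molecular formula from the SMILES: C8H12S.
DoU = (2C + 2 + N − H − X)/2 = (2·8 + 2 + 0 − 12 − 0)/2 = 6/2 = 3.
(Structurally: 1 ring(s) + 2 π bond(s) = 3.)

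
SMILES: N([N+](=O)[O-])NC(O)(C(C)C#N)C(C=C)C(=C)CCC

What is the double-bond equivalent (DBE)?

5

Molecular formula from the SMILES: C12H20N4O3.
DoU = (2C + 2 + N − H − X)/2 = (2·12 + 2 + 4 − 20 − 0)/2 = 10/2 = 5.
(Structurally: 0 ring(s) + 5 π bond(s) = 5.)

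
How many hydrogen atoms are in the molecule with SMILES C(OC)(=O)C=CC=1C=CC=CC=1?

10

Hydrogens are implicit in SMILES; fill each atom to its normal valence:
  5 × C (aromatic): 1 H each → 5
  2 × C: 1 H each → 2
  2 × O: no H
  1 × C: 3 H
  1 × C (aromatic): no H
  1 × C: no H
  Total hydrogens = 10.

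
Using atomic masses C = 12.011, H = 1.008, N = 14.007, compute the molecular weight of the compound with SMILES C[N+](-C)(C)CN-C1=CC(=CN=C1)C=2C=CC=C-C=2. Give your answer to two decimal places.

Molecular formula: C15H20N3+.
M = 15×12.011 + 20×1.008 + 3×14.007 = 242.35 g/mol.

242.35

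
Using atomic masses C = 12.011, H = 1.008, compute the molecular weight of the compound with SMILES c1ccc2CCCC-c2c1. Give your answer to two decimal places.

132.21

Molecular formula: C10H12.
M = 10×12.011 + 12×1.008 = 132.21 g/mol.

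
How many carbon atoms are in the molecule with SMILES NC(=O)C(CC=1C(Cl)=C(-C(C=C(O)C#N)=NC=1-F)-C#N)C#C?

14

The symbol for carbon appears 14 times in the SMILES. (Cl is a single chlorine, not C + l.)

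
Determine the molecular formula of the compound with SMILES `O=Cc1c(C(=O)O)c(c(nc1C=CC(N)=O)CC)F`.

C12H11FN2O4

Heavy atoms from the SMILES: 12 C, 1 F, 2 N, 4 O.
Implicit hydrogens by atom environment:
  5 × C (aromatic): no H
  3 × C: 1 H each → 3
  3 × O: no H
  2 × C: no H
  1 × C: 3 H
  1 × C: 2 H
  1 × F: no H
  1 × N: 2 H
  1 × N (aromatic): no H
  1 × O: 1 H
  Total hydrogens = 11.
Molecular formula: C12H11FN2O4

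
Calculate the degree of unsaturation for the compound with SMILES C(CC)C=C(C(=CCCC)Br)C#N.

Molecular formula from the SMILES: C11H16BrN.
DoU = (2C + 2 + N − H − X)/2 = (2·11 + 2 + 1 − 16 − 1)/2 = 8/2 = 4.
(Structurally: 0 ring(s) + 4 π bond(s) = 4.)

4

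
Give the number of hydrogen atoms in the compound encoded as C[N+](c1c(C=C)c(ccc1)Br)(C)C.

Hydrogens are implicit in SMILES; fill each atom to its normal valence:
  3 × C: 3 H each → 9
  3 × C (aromatic): 1 H each → 3
  3 × C (aromatic): no H
  1 × Br: no H
  1 × C: 2 H
  1 × C: 1 H
  1 × N (charge +1): no H
  Total hydrogens = 15.

15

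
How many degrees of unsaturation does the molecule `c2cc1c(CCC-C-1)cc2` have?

Molecular formula from the SMILES: C10H12.
DoU = (2C + 2 + N − H − X)/2 = (2·10 + 2 + 0 − 12 − 0)/2 = 10/2 = 5.
(Structurally: 2 ring(s) + 3 π bond(s) = 5.)

5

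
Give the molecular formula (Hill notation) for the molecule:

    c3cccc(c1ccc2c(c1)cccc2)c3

C16H12

Heavy atoms from the SMILES: 16 C.
Implicit hydrogens by atom environment:
  12 × C (aromatic): 1 H each → 12
  4 × C (aromatic): no H
  Total hydrogens = 12.
Molecular formula: C16H12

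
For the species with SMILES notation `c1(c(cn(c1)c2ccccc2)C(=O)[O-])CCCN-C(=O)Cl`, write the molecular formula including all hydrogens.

C15H14ClN2O3-

Heavy atoms from the SMILES: 15 C, 1 Cl, 2 N, 3 O.
Implicit hydrogens by atom environment:
  7 × C (aromatic): 1 H each → 7
  3 × C: 2 H each → 6
  3 × C (aromatic): no H
  2 × C: no H
  2 × O: no H
  1 × Cl: no H
  1 × N: 1 H
  1 × N (aromatic): no H
  1 × O (charge -1): no H
  Total hydrogens = 14.
Net charge -1.
Molecular formula: C15H14ClN2O3-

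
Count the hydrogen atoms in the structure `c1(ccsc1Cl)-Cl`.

2

Hydrogens are implicit in SMILES; fill each atom to its normal valence:
  2 × C (aromatic): 1 H each → 2
  2 × C (aromatic): no H
  2 × Cl: no H
  1 × S (aromatic): no H
  Total hydrogens = 2.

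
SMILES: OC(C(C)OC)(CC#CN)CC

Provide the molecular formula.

Heavy atoms from the SMILES: 9 C, 1 N, 2 O.
Implicit hydrogens by atom environment:
  3 × C: 3 H each → 9
  3 × C: no H
  2 × C: 2 H each → 4
  1 × C: 1 H
  1 × N: 2 H
  1 × O: 1 H
  1 × O: no H
  Total hydrogens = 17.
Molecular formula: C9H17NO2

C9H17NO2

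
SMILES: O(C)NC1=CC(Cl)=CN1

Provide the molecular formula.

C5H7ClN2O

Heavy atoms from the SMILES: 5 C, 1 Cl, 2 N, 1 O.
Implicit hydrogens by atom environment:
  2 × C (aromatic): 1 H each → 2
  2 × C (aromatic): no H
  1 × C: 3 H
  1 × Cl: no H
  1 × N (aromatic): 1 H
  1 × N: 1 H
  1 × O: no H
  Total hydrogens = 7.
Molecular formula: C5H7ClN2O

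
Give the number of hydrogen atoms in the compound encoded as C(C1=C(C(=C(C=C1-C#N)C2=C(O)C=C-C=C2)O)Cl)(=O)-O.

8

Hydrogens are implicit in SMILES; fill each atom to its normal valence:
  7 × C (aromatic): no H
  5 × C (aromatic): 1 H each → 5
  3 × O: 1 H each → 3
  2 × C: no H
  1 × Cl: no H
  1 × N: no H
  1 × O: no H
  Total hydrogens = 8.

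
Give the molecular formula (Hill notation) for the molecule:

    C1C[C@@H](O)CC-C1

C6H12O

Heavy atoms from the SMILES: 6 C, 1 O.
Implicit hydrogens by atom environment:
  5 × C: 2 H each → 10
  1 × C: 1 H
  1 × O: 1 H
  Total hydrogens = 12.
Molecular formula: C6H12O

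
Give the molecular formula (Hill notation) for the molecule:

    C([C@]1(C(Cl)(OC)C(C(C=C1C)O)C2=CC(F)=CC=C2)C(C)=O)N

Heavy atoms from the SMILES: 17 C, 1 Cl, 1 F, 1 N, 3 O.
Implicit hydrogens by atom environment:
  4 × C (aromatic): 1 H each → 4
  4 × C: no H
  3 × C: 3 H each → 9
  3 × C: 1 H each → 3
  2 × C (aromatic): no H
  2 × O: no H
  1 × C: 2 H
  1 × Cl: no H
  1 × F: no H
  1 × N: 2 H
  1 × O: 1 H
  Total hydrogens = 21.
Molecular formula: C17H21ClFNO3

C17H21ClFNO3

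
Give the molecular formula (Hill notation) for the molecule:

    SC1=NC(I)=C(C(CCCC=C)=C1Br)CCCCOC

Heavy atoms from the SMILES: 1 Br, 15 C, 1 I, 1 N, 1 O, 1 S.
Implicit hydrogens by atom environment:
  8 × C: 2 H each → 16
  5 × C (aromatic): no H
  1 × Br: no H
  1 × C: 3 H
  1 × C: 1 H
  1 × I: no H
  1 × N (aromatic): no H
  1 × O: no H
  1 × S: 1 H
  Total hydrogens = 21.
Molecular formula: C15H21BrINOS

C15H21BrINOS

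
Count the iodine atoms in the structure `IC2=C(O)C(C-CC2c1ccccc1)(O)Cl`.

The symbol for iodine appears 1 time in the SMILES.

1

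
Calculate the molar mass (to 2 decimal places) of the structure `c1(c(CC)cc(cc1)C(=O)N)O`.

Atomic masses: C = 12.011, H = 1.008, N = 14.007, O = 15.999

Molecular formula: C9H11NO2.
M = 9×12.011 + 11×1.008 + 1×14.007 + 2×15.999 = 165.19 g/mol.

165.19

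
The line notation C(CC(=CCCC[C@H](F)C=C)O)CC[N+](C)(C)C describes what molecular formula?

Heavy atoms from the SMILES: 15 C, 1 F, 1 N, 1 O.
Implicit hydrogens by atom environment:
  8 × C: 2 H each → 16
  3 × C: 3 H each → 9
  3 × C: 1 H each → 3
  1 × C: no H
  1 × F: no H
  1 × N (charge +1): no H
  1 × O: 1 H
  Total hydrogens = 29.
Net charge +1.
Molecular formula: C15H29FNO+

C15H29FNO+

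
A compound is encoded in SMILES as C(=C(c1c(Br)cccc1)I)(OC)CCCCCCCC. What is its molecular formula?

C17H24BrIO

Heavy atoms from the SMILES: 1 Br, 17 C, 1 I, 1 O.
Implicit hydrogens by atom environment:
  7 × C: 2 H each → 14
  4 × C (aromatic): 1 H each → 4
  2 × C: 3 H each → 6
  2 × C: no H
  2 × C (aromatic): no H
  1 × Br: no H
  1 × I: no H
  1 × O: no H
  Total hydrogens = 24.
Molecular formula: C17H24BrIO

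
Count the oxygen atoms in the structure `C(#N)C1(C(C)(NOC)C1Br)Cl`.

1

The symbol for oxygen appears 1 time in the SMILES.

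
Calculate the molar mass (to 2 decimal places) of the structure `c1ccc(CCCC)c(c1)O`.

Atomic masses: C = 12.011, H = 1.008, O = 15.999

Molecular formula: C10H14O.
M = 10×12.011 + 14×1.008 + 1×15.999 = 150.22 g/mol.

150.22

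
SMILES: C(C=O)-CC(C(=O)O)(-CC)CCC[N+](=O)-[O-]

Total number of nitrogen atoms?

1

The symbol for nitrogen appears 1 time in the SMILES.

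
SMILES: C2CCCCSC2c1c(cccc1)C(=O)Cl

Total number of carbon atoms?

The symbol for carbon appears 13 times in the SMILES. Lowercase c denotes aromatic carbon and counts toward C.

13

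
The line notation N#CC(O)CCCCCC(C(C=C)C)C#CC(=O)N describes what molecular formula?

C15H22N2O2

Heavy atoms from the SMILES: 15 C, 2 N, 2 O.
Implicit hydrogens by atom environment:
  6 × C: 2 H each → 12
  4 × C: 1 H each → 4
  4 × C: no H
  1 × C: 3 H
  1 × N: 2 H
  1 × N: no H
  1 × O: 1 H
  1 × O: no H
  Total hydrogens = 22.
Molecular formula: C15H22N2O2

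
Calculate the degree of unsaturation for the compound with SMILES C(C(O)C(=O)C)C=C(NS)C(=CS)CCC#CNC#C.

Molecular formula from the SMILES: C14H18N2O2S2.
DoU = (2C + 2 + N − H − X)/2 = (2·14 + 2 + 2 − 18 − 0)/2 = 14/2 = 7.
(Structurally: 0 ring(s) + 7 π bond(s) = 7.)

7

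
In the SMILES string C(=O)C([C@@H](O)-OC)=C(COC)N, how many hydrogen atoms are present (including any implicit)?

Hydrogens are implicit in SMILES; fill each atom to its normal valence:
  3 × O: no H
  2 × C: 3 H each → 6
  2 × C: 1 H each → 2
  2 × C: no H
  1 × C: 2 H
  1 × N: 2 H
  1 × O: 1 H
  Total hydrogens = 13.

13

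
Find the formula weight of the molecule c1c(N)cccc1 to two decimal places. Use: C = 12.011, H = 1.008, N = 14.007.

93.13

Molecular formula: C6H7N.
M = 6×12.011 + 7×1.008 + 1×14.007 = 93.13 g/mol.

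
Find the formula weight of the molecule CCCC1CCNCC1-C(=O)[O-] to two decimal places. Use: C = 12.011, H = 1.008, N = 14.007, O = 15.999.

Molecular formula: C9H16NO2-.
M = 9×12.011 + 16×1.008 + 1×14.007 + 2×15.999 = 170.23 g/mol.

170.23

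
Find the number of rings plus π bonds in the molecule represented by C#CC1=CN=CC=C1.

Molecular formula from the SMILES: C7H5N.
DoU = (2C + 2 + N − H − X)/2 = (2·7 + 2 + 1 − 5 − 0)/2 = 12/2 = 6.
(Structurally: 1 ring(s) + 5 π bond(s) = 6.)

6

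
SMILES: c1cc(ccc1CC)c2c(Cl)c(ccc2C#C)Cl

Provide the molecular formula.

C16H12Cl2

Heavy atoms from the SMILES: 16 C, 2 Cl.
Implicit hydrogens by atom environment:
  6 × C (aromatic): 1 H each → 6
  6 × C (aromatic): no H
  2 × Cl: no H
  1 × C: 3 H
  1 × C: 2 H
  1 × C: 1 H
  1 × C: no H
  Total hydrogens = 12.
Molecular formula: C16H12Cl2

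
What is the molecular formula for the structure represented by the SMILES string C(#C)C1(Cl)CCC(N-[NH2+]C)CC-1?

C9H16ClN2+

Heavy atoms from the SMILES: 9 C, 1 Cl, 2 N.
Implicit hydrogens by atom environment:
  4 × C: 2 H each → 8
  2 × C: 1 H each → 2
  2 × C: no H
  1 × C: 3 H
  1 × Cl: no H
  1 × N (charge +1): 2 H
  1 × N: 1 H
  Total hydrogens = 16.
Net charge +1.
Molecular formula: C9H16ClN2+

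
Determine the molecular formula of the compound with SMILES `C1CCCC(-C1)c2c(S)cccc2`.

C12H16S

Heavy atoms from the SMILES: 12 C, 1 S.
Implicit hydrogens by atom environment:
  5 × C: 2 H each → 10
  4 × C (aromatic): 1 H each → 4
  2 × C (aromatic): no H
  1 × C: 1 H
  1 × S: 1 H
  Total hydrogens = 16.
Molecular formula: C12H16S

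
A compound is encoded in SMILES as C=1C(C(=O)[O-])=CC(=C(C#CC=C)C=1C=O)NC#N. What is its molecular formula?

C13H7N2O3-

Heavy atoms from the SMILES: 13 C, 2 N, 3 O.
Implicit hydrogens by atom environment:
  4 × C (aromatic): no H
  4 × C: no H
  2 × C (aromatic): 1 H each → 2
  2 × C: 1 H each → 2
  2 × O: no H
  1 × C: 2 H
  1 × N: 1 H
  1 × N: no H
  1 × O (charge -1): no H
  Total hydrogens = 7.
Net charge -1.
Molecular formula: C13H7N2O3-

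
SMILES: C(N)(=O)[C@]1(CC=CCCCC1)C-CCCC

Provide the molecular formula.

C14H25NO

Heavy atoms from the SMILES: 14 C, 1 N, 1 O.
Implicit hydrogens by atom environment:
  9 × C: 2 H each → 18
  2 × C: 1 H each → 2
  2 × C: no H
  1 × C: 3 H
  1 × N: 2 H
  1 × O: no H
  Total hydrogens = 25.
Molecular formula: C14H25NO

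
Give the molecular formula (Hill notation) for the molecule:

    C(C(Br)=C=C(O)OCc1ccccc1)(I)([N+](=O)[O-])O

C11H9BrINO5

Heavy atoms from the SMILES: 1 Br, 11 C, 1 I, 1 N, 5 O.
Implicit hydrogens by atom environment:
  5 × C (aromatic): 1 H each → 5
  4 × C: no H
  2 × O: 1 H each → 2
  2 × O: no H
  1 × Br: no H
  1 × C: 2 H
  1 × C (aromatic): no H
  1 × I: no H
  1 × N (charge +1): no H
  1 × O (charge -1): no H
  Total hydrogens = 9.
Molecular formula: C11H9BrINO5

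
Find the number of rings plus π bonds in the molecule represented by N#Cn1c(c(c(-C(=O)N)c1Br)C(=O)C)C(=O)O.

8

Molecular formula from the SMILES: C9H6BrN3O4.
DoU = (2C + 2 + N − H − X)/2 = (2·9 + 2 + 3 − 6 − 1)/2 = 16/2 = 8.
(Structurally: 1 ring(s) + 7 π bond(s) = 8.)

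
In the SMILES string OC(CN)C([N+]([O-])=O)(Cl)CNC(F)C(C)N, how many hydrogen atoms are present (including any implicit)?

16

Hydrogens are implicit in SMILES; fill each atom to its normal valence:
  3 × C: 1 H each → 3
  2 × C: 2 H each → 4
  2 × N: 2 H each → 4
  1 × C: 3 H
  1 × C: no H
  1 × Cl: no H
  1 × F: no H
  1 × N: 1 H
  1 × N (charge +1): no H
  1 × O: 1 H
  1 × O: no H
  1 × O (charge -1): no H
  Total hydrogens = 16.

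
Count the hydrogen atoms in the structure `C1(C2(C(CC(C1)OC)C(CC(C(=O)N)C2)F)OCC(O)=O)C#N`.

21

Hydrogens are implicit in SMILES; fill each atom to its normal valence:
  5 × C: 2 H each → 10
  5 × C: 1 H each → 5
  4 × C: no H
  4 × O: no H
  1 × C: 3 H
  1 × F: no H
  1 × N: 2 H
  1 × N: no H
  1 × O: 1 H
  Total hydrogens = 21.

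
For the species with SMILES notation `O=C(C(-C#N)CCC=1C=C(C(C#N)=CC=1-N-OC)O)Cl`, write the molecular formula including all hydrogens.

C13H12ClN3O3

Heavy atoms from the SMILES: 13 C, 1 Cl, 3 N, 3 O.
Implicit hydrogens by atom environment:
  4 × C (aromatic): no H
  3 × C: no H
  2 × C: 2 H each → 4
  2 × C (aromatic): 1 H each → 2
  2 × N: no H
  2 × O: no H
  1 × C: 3 H
  1 × C: 1 H
  1 × Cl: no H
  1 × N: 1 H
  1 × O: 1 H
  Total hydrogens = 12.
Molecular formula: C13H12ClN3O3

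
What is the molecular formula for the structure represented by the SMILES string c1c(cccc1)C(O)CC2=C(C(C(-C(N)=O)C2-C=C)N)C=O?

Heavy atoms from the SMILES: 17 C, 2 N, 3 O.
Implicit hydrogens by atom environment:
  6 × C: 1 H each → 6
  5 × C (aromatic): 1 H each → 5
  3 × C: no H
  2 × C: 2 H each → 4
  2 × N: 2 H each → 4
  2 × O: no H
  1 × C (aromatic): no H
  1 × O: 1 H
  Total hydrogens = 20.
Molecular formula: C17H20N2O3

C17H20N2O3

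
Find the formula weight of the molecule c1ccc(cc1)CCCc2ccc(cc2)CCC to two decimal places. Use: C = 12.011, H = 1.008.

238.37

Molecular formula: C18H22.
M = 18×12.011 + 22×1.008 = 238.37 g/mol.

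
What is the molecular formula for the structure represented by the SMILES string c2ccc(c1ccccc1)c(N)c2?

C12H11N

Heavy atoms from the SMILES: 12 C, 1 N.
Implicit hydrogens by atom environment:
  9 × C (aromatic): 1 H each → 9
  3 × C (aromatic): no H
  1 × N: 2 H
  Total hydrogens = 11.
Molecular formula: C12H11N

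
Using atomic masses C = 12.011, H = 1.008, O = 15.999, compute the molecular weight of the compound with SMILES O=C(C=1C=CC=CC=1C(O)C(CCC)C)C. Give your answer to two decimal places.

Molecular formula: C14H20O2.
M = 14×12.011 + 20×1.008 + 2×15.999 = 220.31 g/mol.

220.31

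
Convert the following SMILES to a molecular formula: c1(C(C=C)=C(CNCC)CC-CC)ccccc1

C17H25N

Heavy atoms from the SMILES: 17 C, 1 N.
Implicit hydrogens by atom environment:
  6 × C: 2 H each → 12
  5 × C (aromatic): 1 H each → 5
  2 × C: 3 H each → 6
  2 × C: no H
  1 × C: 1 H
  1 × C (aromatic): no H
  1 × N: 1 H
  Total hydrogens = 25.
Molecular formula: C17H25N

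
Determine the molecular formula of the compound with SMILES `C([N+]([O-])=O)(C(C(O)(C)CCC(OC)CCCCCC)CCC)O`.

C17H35NO5

Heavy atoms from the SMILES: 17 C, 1 N, 5 O.
Implicit hydrogens by atom environment:
  9 × C: 2 H each → 18
  4 × C: 3 H each → 12
  3 × C: 1 H each → 3
  2 × O: 1 H each → 2
  2 × O: no H
  1 × C: no H
  1 × N (charge +1): no H
  1 × O (charge -1): no H
  Total hydrogens = 35.
Molecular formula: C17H35NO5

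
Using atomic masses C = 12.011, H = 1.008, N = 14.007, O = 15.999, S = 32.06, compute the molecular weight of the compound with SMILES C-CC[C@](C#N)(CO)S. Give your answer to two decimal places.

145.22

Molecular formula: C6H11NOS.
M = 6×12.011 + 11×1.008 + 1×14.007 + 1×15.999 + 1×32.06 = 145.22 g/mol.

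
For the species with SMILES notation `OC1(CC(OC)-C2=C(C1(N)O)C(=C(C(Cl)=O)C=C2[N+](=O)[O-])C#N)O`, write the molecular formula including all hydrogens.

C13H12ClN3O7

Heavy atoms from the SMILES: 13 C, 1 Cl, 3 N, 7 O.
Implicit hydrogens by atom environment:
  5 × C (aromatic): no H
  4 × C: no H
  3 × O: 1 H each → 3
  3 × O: no H
  1 × C: 3 H
  1 × C: 2 H
  1 × C (aromatic): 1 H
  1 × C: 1 H
  1 × Cl: no H
  1 × N: 2 H
  1 × N (charge +1): no H
  1 × N: no H
  1 × O (charge -1): no H
  Total hydrogens = 12.
Molecular formula: C13H12ClN3O7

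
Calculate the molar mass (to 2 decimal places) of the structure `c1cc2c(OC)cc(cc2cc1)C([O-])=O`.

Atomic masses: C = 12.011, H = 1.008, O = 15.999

Molecular formula: C12H9O3-.
M = 12×12.011 + 9×1.008 + 3×15.999 = 201.20 g/mol.

201.20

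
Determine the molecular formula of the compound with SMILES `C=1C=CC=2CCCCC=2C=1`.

C10H12

Heavy atoms from the SMILES: 10 C.
Implicit hydrogens by atom environment:
  4 × C: 2 H each → 8
  4 × C (aromatic): 1 H each → 4
  2 × C (aromatic): no H
  Total hydrogens = 12.
Molecular formula: C10H12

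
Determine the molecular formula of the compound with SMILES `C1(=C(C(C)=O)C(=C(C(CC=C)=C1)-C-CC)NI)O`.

C14H18INO2

Heavy atoms from the SMILES: 14 C, 1 I, 1 N, 2 O.
Implicit hydrogens by atom environment:
  5 × C (aromatic): no H
  4 × C: 2 H each → 8
  2 × C: 3 H each → 6
  1 × C (aromatic): 1 H
  1 × C: 1 H
  1 × C: no H
  1 × I: no H
  1 × N: 1 H
  1 × O: 1 H
  1 × O: no H
  Total hydrogens = 18.
Molecular formula: C14H18INO2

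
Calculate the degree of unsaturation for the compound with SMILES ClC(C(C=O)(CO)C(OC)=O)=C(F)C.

3

Molecular formula from the SMILES: C8H10ClFO4.
DoU = (2C + 2 + N − H − X)/2 = (2·8 + 2 + 0 − 10 − 2)/2 = 6/2 = 3.
(Structurally: 0 ring(s) + 3 π bond(s) = 3.)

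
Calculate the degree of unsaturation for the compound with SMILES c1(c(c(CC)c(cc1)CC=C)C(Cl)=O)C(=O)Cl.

7

Molecular formula from the SMILES: C13H12Cl2O2.
DoU = (2C + 2 + N − H − X)/2 = (2·13 + 2 + 0 − 12 − 2)/2 = 14/2 = 7.
(Structurally: 1 ring(s) + 6 π bond(s) = 7.)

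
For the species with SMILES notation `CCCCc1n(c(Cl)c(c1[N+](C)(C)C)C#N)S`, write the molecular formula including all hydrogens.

Heavy atoms from the SMILES: 12 C, 1 Cl, 3 N, 1 S.
Implicit hydrogens by atom environment:
  4 × C: 3 H each → 12
  4 × C (aromatic): no H
  3 × C: 2 H each → 6
  1 × C: no H
  1 × Cl: no H
  1 × N (aromatic): no H
  1 × N (charge +1): no H
  1 × N: no H
  1 × S: 1 H
  Total hydrogens = 19.
Net charge +1.
Molecular formula: C12H19ClN3S+

C12H19ClN3S+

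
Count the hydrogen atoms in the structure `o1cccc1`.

4

Hydrogens are implicit in SMILES; fill each atom to its normal valence:
  4 × C (aromatic): 1 H each → 4
  1 × O (aromatic): no H
  Total hydrogens = 4.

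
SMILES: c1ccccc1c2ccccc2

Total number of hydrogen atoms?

10

Hydrogens are implicit in SMILES; fill each atom to its normal valence:
  10 × C (aromatic): 1 H each → 10
  2 × C (aromatic): no H
  Total hydrogens = 10.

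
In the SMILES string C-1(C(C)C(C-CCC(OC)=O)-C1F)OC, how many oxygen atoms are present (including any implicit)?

3

The symbol for oxygen appears 3 times in the SMILES.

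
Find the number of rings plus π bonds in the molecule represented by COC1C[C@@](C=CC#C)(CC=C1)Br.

Molecular formula from the SMILES: C11H13BrO.
DoU = (2C + 2 + N − H − X)/2 = (2·11 + 2 + 0 − 13 − 1)/2 = 10/2 = 5.
(Structurally: 1 ring(s) + 4 π bond(s) = 5.)

5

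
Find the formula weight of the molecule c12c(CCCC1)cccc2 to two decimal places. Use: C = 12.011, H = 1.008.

132.21

Molecular formula: C10H12.
M = 10×12.011 + 12×1.008 = 132.21 g/mol.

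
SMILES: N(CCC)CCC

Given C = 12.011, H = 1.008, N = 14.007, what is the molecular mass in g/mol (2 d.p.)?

Molecular formula: C6H15N.
M = 6×12.011 + 15×1.008 + 1×14.007 = 101.19 g/mol.

101.19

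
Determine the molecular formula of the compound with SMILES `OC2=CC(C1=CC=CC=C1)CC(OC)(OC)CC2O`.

C15H20O4

Heavy atoms from the SMILES: 15 C, 4 O.
Implicit hydrogens by atom environment:
  5 × C (aromatic): 1 H each → 5
  3 × C: 1 H each → 3
  2 × C: 3 H each → 6
  2 × C: 2 H each → 4
  2 × C: no H
  2 × O: 1 H each → 2
  2 × O: no H
  1 × C (aromatic): no H
  Total hydrogens = 20.
Molecular formula: C15H20O4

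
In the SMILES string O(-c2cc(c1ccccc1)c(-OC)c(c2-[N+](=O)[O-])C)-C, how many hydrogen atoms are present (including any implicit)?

Hydrogens are implicit in SMILES; fill each atom to its normal valence:
  6 × C (aromatic): 1 H each → 6
  6 × C (aromatic): no H
  3 × C: 3 H each → 9
  3 × O: no H
  1 × N (charge +1): no H
  1 × O (charge -1): no H
  Total hydrogens = 15.

15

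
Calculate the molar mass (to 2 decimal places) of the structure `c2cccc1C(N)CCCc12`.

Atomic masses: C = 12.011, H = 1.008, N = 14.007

147.22

Molecular formula: C10H13N.
M = 10×12.011 + 13×1.008 + 1×14.007 = 147.22 g/mol.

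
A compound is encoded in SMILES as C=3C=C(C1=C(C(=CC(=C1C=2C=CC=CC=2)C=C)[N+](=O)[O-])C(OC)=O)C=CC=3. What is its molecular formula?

Heavy atoms from the SMILES: 22 C, 1 N, 4 O.
Implicit hydrogens by atom environment:
  11 × C (aromatic): 1 H each → 11
  7 × C (aromatic): no H
  3 × O: no H
  1 × C: 3 H
  1 × C: 2 H
  1 × C: 1 H
  1 × C: no H
  1 × N (charge +1): no H
  1 × O (charge -1): no H
  Total hydrogens = 17.
Molecular formula: C22H17NO4

C22H17NO4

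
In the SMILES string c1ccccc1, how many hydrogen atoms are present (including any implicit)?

Hydrogens are implicit in SMILES; fill each atom to its normal valence:
  6 × C (aromatic): 1 H each → 6
  Total hydrogens = 6.

6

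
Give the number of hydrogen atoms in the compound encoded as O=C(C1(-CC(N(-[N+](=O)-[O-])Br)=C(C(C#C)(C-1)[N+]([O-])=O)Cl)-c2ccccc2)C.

13

Hydrogens are implicit in SMILES; fill each atom to its normal valence:
  6 × C: no H
  5 × C (aromatic): 1 H each → 5
  3 × O: no H
  2 × C: 2 H each → 4
  2 × N (charge +1): no H
  2 × O (charge -1): no H
  1 × Br: no H
  1 × C: 3 H
  1 × C: 1 H
  1 × C (aromatic): no H
  1 × Cl: no H
  1 × N: no H
  Total hydrogens = 13.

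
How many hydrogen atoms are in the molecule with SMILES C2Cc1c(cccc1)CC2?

12

Hydrogens are implicit in SMILES; fill each atom to its normal valence:
  4 × C: 2 H each → 8
  4 × C (aromatic): 1 H each → 4
  2 × C (aromatic): no H
  Total hydrogens = 12.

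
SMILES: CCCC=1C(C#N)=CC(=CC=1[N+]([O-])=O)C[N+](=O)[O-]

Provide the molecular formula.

C11H11N3O4

Heavy atoms from the SMILES: 11 C, 3 N, 4 O.
Implicit hydrogens by atom environment:
  4 × C (aromatic): no H
  3 × C: 2 H each → 6
  2 × C (aromatic): 1 H each → 2
  2 × N (charge +1): no H
  2 × O: no H
  2 × O (charge -1): no H
  1 × C: 3 H
  1 × C: no H
  1 × N: no H
  Total hydrogens = 11.
Molecular formula: C11H11N3O4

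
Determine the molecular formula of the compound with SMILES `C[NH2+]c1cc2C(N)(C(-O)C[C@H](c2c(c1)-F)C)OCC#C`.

C15H20FN2O2+

Heavy atoms from the SMILES: 15 C, 1 F, 2 N, 2 O.
Implicit hydrogens by atom environment:
  4 × C (aromatic): no H
  3 × C: 1 H each → 3
  2 × C: 3 H each → 6
  2 × C: 2 H each → 4
  2 × C (aromatic): 1 H each → 2
  2 × C: no H
  1 × F: no H
  1 × N (charge +1): 2 H
  1 × N: 2 H
  1 × O: 1 H
  1 × O: no H
  Total hydrogens = 20.
Net charge +1.
Molecular formula: C15H20FN2O2+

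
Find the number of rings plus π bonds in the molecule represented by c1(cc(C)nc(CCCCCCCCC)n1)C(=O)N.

5

Molecular formula from the SMILES: C15H25N3O.
DoU = (2C + 2 + N − H − X)/2 = (2·15 + 2 + 3 − 25 − 0)/2 = 10/2 = 5.
(Structurally: 1 ring(s) + 4 π bond(s) = 5.)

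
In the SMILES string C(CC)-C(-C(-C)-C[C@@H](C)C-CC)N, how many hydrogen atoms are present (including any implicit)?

Hydrogens are implicit in SMILES; fill each atom to its normal valence:
  5 × C: 2 H each → 10
  4 × C: 3 H each → 12
  3 × C: 1 H each → 3
  1 × N: 2 H
  Total hydrogens = 27.

27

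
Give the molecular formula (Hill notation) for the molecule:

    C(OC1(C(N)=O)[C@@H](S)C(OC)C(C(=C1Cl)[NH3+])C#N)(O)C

Heavy atoms from the SMILES: 11 C, 1 Cl, 3 N, 4 O, 1 S.
Implicit hydrogens by atom environment:
  5 × C: no H
  4 × C: 1 H each → 4
  3 × O: no H
  2 × C: 3 H each → 6
  1 × Cl: no H
  1 × N (charge +1): 3 H
  1 × N: 2 H
  1 × N: no H
  1 × O: 1 H
  1 × S: 1 H
  Total hydrogens = 17.
Net charge +1.
Molecular formula: C11H17ClN3O4S+

C11H17ClN3O4S+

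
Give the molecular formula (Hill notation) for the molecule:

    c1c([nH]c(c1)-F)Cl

C4H3ClFN

Heavy atoms from the SMILES: 4 C, 1 Cl, 1 F, 1 N.
Implicit hydrogens by atom environment:
  2 × C (aromatic): 1 H each → 2
  2 × C (aromatic): no H
  1 × Cl: no H
  1 × F: no H
  1 × N (aromatic): 1 H
  Total hydrogens = 3.
Molecular formula: C4H3ClFN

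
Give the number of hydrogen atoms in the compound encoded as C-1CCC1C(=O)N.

9

Hydrogens are implicit in SMILES; fill each atom to its normal valence:
  3 × C: 2 H each → 6
  1 × C: 1 H
  1 × C: no H
  1 × N: 2 H
  1 × O: no H
  Total hydrogens = 9.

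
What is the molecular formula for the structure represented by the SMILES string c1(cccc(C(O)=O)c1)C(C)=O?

C9H8O3

Heavy atoms from the SMILES: 9 C, 3 O.
Implicit hydrogens by atom environment:
  4 × C (aromatic): 1 H each → 4
  2 × C (aromatic): no H
  2 × C: no H
  2 × O: no H
  1 × C: 3 H
  1 × O: 1 H
  Total hydrogens = 8.
Molecular formula: C9H8O3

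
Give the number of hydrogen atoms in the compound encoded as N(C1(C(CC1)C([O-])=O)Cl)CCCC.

15

Hydrogens are implicit in SMILES; fill each atom to its normal valence:
  5 × C: 2 H each → 10
  2 × C: no H
  1 × C: 3 H
  1 × C: 1 H
  1 × Cl: no H
  1 × N: 1 H
  1 × O: no H
  1 × O (charge -1): no H
  Total hydrogens = 15.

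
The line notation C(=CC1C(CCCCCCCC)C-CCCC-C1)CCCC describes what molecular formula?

C22H42

Heavy atoms from the SMILES: 22 C.
Implicit hydrogens by atom environment:
  16 × C: 2 H each → 32
  4 × C: 1 H each → 4
  2 × C: 3 H each → 6
  Total hydrogens = 42.
Molecular formula: C22H42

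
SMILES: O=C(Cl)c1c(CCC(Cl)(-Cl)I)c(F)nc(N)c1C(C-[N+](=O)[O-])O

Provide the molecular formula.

C11H10Cl3FIN3O4

Heavy atoms from the SMILES: 11 C, 3 Cl, 1 F, 1 I, 3 N, 4 O.
Implicit hydrogens by atom environment:
  5 × C (aromatic): no H
  3 × C: 2 H each → 6
  3 × Cl: no H
  2 × C: no H
  2 × O: no H
  1 × C: 1 H
  1 × F: no H
  1 × I: no H
  1 × N: 2 H
  1 × N (aromatic): no H
  1 × N (charge +1): no H
  1 × O: 1 H
  1 × O (charge -1): no H
  Total hydrogens = 10.
Molecular formula: C11H10Cl3FIN3O4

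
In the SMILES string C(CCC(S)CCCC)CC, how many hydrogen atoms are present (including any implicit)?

Hydrogens are implicit in SMILES; fill each atom to its normal valence:
  7 × C: 2 H each → 14
  2 × C: 3 H each → 6
  1 × C: 1 H
  1 × S: 1 H
  Total hydrogens = 22.

22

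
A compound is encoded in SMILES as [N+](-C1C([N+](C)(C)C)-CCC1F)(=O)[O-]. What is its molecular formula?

Heavy atoms from the SMILES: 8 C, 1 F, 2 N, 2 O.
Implicit hydrogens by atom environment:
  3 × C: 3 H each → 9
  3 × C: 1 H each → 3
  2 × C: 2 H each → 4
  2 × N (charge +1): no H
  1 × F: no H
  1 × O: no H
  1 × O (charge -1): no H
  Total hydrogens = 16.
Net charge +1.
Molecular formula: C8H16FN2O2+

C8H16FN2O2+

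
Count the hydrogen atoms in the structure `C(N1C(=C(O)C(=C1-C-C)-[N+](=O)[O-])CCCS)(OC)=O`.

16

Hydrogens are implicit in SMILES; fill each atom to its normal valence:
  4 × C: 2 H each → 8
  4 × C (aromatic): no H
  3 × O: no H
  2 × C: 3 H each → 6
  1 × C: no H
  1 × N (aromatic): no H
  1 × N (charge +1): no H
  1 × O: 1 H
  1 × O (charge -1): no H
  1 × S: 1 H
  Total hydrogens = 16.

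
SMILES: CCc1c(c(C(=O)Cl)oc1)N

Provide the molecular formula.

Heavy atoms from the SMILES: 7 C, 1 Cl, 1 N, 2 O.
Implicit hydrogens by atom environment:
  3 × C (aromatic): no H
  1 × C: 3 H
  1 × C: 2 H
  1 × C (aromatic): 1 H
  1 × C: no H
  1 × Cl: no H
  1 × N: 2 H
  1 × O (aromatic): no H
  1 × O: no H
  Total hydrogens = 8.
Molecular formula: C7H8ClNO2

C7H8ClNO2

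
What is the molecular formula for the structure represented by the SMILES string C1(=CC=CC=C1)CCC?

Heavy atoms from the SMILES: 9 C.
Implicit hydrogens by atom environment:
  5 × C (aromatic): 1 H each → 5
  2 × C: 2 H each → 4
  1 × C: 3 H
  1 × C (aromatic): no H
  Total hydrogens = 12.
Molecular formula: C9H12

C9H12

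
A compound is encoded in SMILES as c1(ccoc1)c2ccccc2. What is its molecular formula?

C10H8O

Heavy atoms from the SMILES: 10 C, 1 O.
Implicit hydrogens by atom environment:
  8 × C (aromatic): 1 H each → 8
  2 × C (aromatic): no H
  1 × O (aromatic): no H
  Total hydrogens = 8.
Molecular formula: C10H8O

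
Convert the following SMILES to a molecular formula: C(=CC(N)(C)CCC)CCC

Heavy atoms from the SMILES: 10 C, 1 N.
Implicit hydrogens by atom environment:
  4 × C: 2 H each → 8
  3 × C: 3 H each → 9
  2 × C: 1 H each → 2
  1 × C: no H
  1 × N: 2 H
  Total hydrogens = 21.
Molecular formula: C10H21N

C10H21N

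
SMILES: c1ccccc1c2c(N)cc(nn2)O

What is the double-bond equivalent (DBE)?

Molecular formula from the SMILES: C10H9N3O.
DoU = (2C + 2 + N − H − X)/2 = (2·10 + 2 + 3 − 9 − 0)/2 = 16/2 = 8.
(Structurally: 2 ring(s) + 6 π bond(s) = 8.)

8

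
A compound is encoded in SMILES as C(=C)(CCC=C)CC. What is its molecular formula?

C8H14

Heavy atoms from the SMILES: 8 C.
Implicit hydrogens by atom environment:
  5 × C: 2 H each → 10
  1 × C: 3 H
  1 × C: 1 H
  1 × C: no H
  Total hydrogens = 14.
Molecular formula: C8H14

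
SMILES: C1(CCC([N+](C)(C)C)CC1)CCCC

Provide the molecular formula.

Heavy atoms from the SMILES: 13 C, 1 N.
Implicit hydrogens by atom environment:
  7 × C: 2 H each → 14
  4 × C: 3 H each → 12
  2 × C: 1 H each → 2
  1 × N (charge +1): no H
  Total hydrogens = 28.
Net charge +1.
Molecular formula: C13H28N+

C13H28N+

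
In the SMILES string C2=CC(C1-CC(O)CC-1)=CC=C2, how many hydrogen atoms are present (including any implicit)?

14

Hydrogens are implicit in SMILES; fill each atom to its normal valence:
  5 × C (aromatic): 1 H each → 5
  3 × C: 2 H each → 6
  2 × C: 1 H each → 2
  1 × C (aromatic): no H
  1 × O: 1 H
  Total hydrogens = 14.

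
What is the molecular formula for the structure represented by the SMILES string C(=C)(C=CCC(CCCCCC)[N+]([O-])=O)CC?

Heavy atoms from the SMILES: 14 C, 1 N, 2 O.
Implicit hydrogens by atom environment:
  8 × C: 2 H each → 16
  3 × C: 1 H each → 3
  2 × C: 3 H each → 6
  1 × C: no H
  1 × N (charge +1): no H
  1 × O: no H
  1 × O (charge -1): no H
  Total hydrogens = 25.
Molecular formula: C14H25NO2

C14H25NO2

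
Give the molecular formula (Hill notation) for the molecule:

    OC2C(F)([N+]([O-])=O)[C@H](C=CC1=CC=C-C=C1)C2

C12H12FNO3

Heavy atoms from the SMILES: 12 C, 1 F, 1 N, 3 O.
Implicit hydrogens by atom environment:
  5 × C (aromatic): 1 H each → 5
  4 × C: 1 H each → 4
  1 × C: 2 H
  1 × C: no H
  1 × C (aromatic): no H
  1 × F: no H
  1 × N (charge +1): no H
  1 × O: 1 H
  1 × O: no H
  1 × O (charge -1): no H
  Total hydrogens = 12.
Molecular formula: C12H12FNO3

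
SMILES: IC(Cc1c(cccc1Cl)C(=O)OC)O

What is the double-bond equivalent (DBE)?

Molecular formula from the SMILES: C10H10ClIO3.
DoU = (2C + 2 + N − H − X)/2 = (2·10 + 2 + 0 − 10 − 2)/2 = 10/2 = 5.
(Structurally: 1 ring(s) + 4 π bond(s) = 5.)

5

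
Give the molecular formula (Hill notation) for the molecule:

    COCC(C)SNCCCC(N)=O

Heavy atoms from the SMILES: 8 C, 2 N, 2 O, 1 S.
Implicit hydrogens by atom environment:
  4 × C: 2 H each → 8
  2 × C: 3 H each → 6
  2 × O: no H
  1 × C: 1 H
  1 × C: no H
  1 × N: 2 H
  1 × N: 1 H
  1 × S: no H
  Total hydrogens = 18.
Molecular formula: C8H18N2O2S

C8H18N2O2S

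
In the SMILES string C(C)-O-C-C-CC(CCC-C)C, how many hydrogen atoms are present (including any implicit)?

24

Hydrogens are implicit in SMILES; fill each atom to its normal valence:
  7 × C: 2 H each → 14
  3 × C: 3 H each → 9
  1 × C: 1 H
  1 × O: no H
  Total hydrogens = 24.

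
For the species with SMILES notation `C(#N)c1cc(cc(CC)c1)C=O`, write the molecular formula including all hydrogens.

C10H9NO

Heavy atoms from the SMILES: 10 C, 1 N, 1 O.
Implicit hydrogens by atom environment:
  3 × C (aromatic): 1 H each → 3
  3 × C (aromatic): no H
  1 × C: 3 H
  1 × C: 2 H
  1 × C: 1 H
  1 × C: no H
  1 × N: no H
  1 × O: no H
  Total hydrogens = 9.
Molecular formula: C10H9NO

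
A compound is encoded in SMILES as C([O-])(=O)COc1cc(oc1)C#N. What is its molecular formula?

Heavy atoms from the SMILES: 7 C, 1 N, 4 O.
Implicit hydrogens by atom environment:
  2 × C (aromatic): 1 H each → 2
  2 × C (aromatic): no H
  2 × C: no H
  2 × O: no H
  1 × C: 2 H
  1 × N: no H
  1 × O (aromatic): no H
  1 × O (charge -1): no H
  Total hydrogens = 4.
Net charge -1.
Molecular formula: C7H4NO4-

C7H4NO4-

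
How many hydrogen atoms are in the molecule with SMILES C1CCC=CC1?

Hydrogens are implicit in SMILES; fill each atom to its normal valence:
  4 × C: 2 H each → 8
  2 × C: 1 H each → 2
  Total hydrogens = 10.

10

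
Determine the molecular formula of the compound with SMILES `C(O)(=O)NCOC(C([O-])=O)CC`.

Heavy atoms from the SMILES: 6 C, 1 N, 5 O.
Implicit hydrogens by atom environment:
  3 × O: no H
  2 × C: 2 H each → 4
  2 × C: no H
  1 × C: 3 H
  1 × C: 1 H
  1 × N: 1 H
  1 × O: 1 H
  1 × O (charge -1): no H
  Total hydrogens = 10.
Net charge -1.
Molecular formula: C6H10NO5-

C6H10NO5-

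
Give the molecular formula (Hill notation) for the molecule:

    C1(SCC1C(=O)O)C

Heavy atoms from the SMILES: 5 C, 2 O, 1 S.
Implicit hydrogens by atom environment:
  2 × C: 1 H each → 2
  1 × C: 3 H
  1 × C: 2 H
  1 × C: no H
  1 × O: 1 H
  1 × O: no H
  1 × S: no H
  Total hydrogens = 8.
Molecular formula: C5H8O2S

C5H8O2S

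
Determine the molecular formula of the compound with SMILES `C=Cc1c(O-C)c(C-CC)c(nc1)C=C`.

C13H17NO

Heavy atoms from the SMILES: 13 C, 1 N, 1 O.
Implicit hydrogens by atom environment:
  4 × C: 2 H each → 8
  4 × C (aromatic): no H
  2 × C: 3 H each → 6
  2 × C: 1 H each → 2
  1 × C (aromatic): 1 H
  1 × N (aromatic): no H
  1 × O: no H
  Total hydrogens = 17.
Molecular formula: C13H17NO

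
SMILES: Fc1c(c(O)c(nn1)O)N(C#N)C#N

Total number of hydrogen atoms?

Hydrogens are implicit in SMILES; fill each atom to its normal valence:
  4 × C (aromatic): no H
  3 × N: no H
  2 × C: no H
  2 × N (aromatic): no H
  2 × O: 1 H each → 2
  1 × F: no H
  Total hydrogens = 2.

2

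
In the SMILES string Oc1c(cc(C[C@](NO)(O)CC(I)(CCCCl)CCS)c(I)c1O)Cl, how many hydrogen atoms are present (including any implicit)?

21

Hydrogens are implicit in SMILES; fill each atom to its normal valence:
  7 × C: 2 H each → 14
  5 × C (aromatic): no H
  4 × O: 1 H each → 4
  2 × C: no H
  2 × Cl: no H
  2 × I: no H
  1 × C (aromatic): 1 H
  1 × N: 1 H
  1 × S: 1 H
  Total hydrogens = 21.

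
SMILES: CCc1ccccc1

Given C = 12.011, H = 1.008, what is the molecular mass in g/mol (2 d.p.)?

Molecular formula: C8H10.
M = 8×12.011 + 10×1.008 = 106.17 g/mol.

106.17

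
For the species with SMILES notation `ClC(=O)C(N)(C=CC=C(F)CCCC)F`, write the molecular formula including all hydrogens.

Heavy atoms from the SMILES: 10 C, 1 Cl, 2 F, 1 N, 1 O.
Implicit hydrogens by atom environment:
  3 × C: 2 H each → 6
  3 × C: 1 H each → 3
  3 × C: no H
  2 × F: no H
  1 × C: 3 H
  1 × Cl: no H
  1 × N: 2 H
  1 × O: no H
  Total hydrogens = 14.
Molecular formula: C10H14ClF2NO

C10H14ClF2NO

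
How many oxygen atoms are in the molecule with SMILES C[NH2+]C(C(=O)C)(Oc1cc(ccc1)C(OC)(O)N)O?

5

The symbol for oxygen appears 5 times in the SMILES.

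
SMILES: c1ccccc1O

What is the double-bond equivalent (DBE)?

Molecular formula from the SMILES: C6H6O.
DoU = (2C + 2 + N − H − X)/2 = (2·6 + 2 + 0 − 6 − 0)/2 = 8/2 = 4.
(Structurally: 1 ring(s) + 3 π bond(s) = 4.)

4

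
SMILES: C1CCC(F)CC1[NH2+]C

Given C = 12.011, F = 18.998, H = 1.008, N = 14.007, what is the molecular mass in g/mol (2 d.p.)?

132.20

Molecular formula: C7H15FN+.
M = 7×12.011 + 1×18.998 + 15×1.008 + 1×14.007 = 132.20 g/mol.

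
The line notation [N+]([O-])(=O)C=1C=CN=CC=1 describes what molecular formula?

C5H4N2O2

Heavy atoms from the SMILES: 5 C, 2 N, 2 O.
Implicit hydrogens by atom environment:
  4 × C (aromatic): 1 H each → 4
  1 × C (aromatic): no H
  1 × N (aromatic): no H
  1 × N (charge +1): no H
  1 × O: no H
  1 × O (charge -1): no H
  Total hydrogens = 4.
Molecular formula: C5H4N2O2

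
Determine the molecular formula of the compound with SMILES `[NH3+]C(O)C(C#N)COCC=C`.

Heavy atoms from the SMILES: 7 C, 2 N, 2 O.
Implicit hydrogens by atom environment:
  3 × C: 2 H each → 6
  3 × C: 1 H each → 3
  1 × C: no H
  1 × N (charge +1): 3 H
  1 × N: no H
  1 × O: 1 H
  1 × O: no H
  Total hydrogens = 13.
Net charge +1.
Molecular formula: C7H13N2O2+

C7H13N2O2+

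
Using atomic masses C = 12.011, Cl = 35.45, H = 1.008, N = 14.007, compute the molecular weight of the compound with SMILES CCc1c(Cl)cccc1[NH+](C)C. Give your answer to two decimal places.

184.69

Molecular formula: C10H15ClN+.
M = 10×12.011 + 1×35.45 + 15×1.008 + 1×14.007 = 184.69 g/mol.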